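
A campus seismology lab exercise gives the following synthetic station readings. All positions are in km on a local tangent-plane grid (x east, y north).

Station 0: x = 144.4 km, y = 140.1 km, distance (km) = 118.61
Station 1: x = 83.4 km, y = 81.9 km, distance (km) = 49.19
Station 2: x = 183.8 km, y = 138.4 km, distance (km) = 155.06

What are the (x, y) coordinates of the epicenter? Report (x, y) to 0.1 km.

Circle about each station: (x − 144.4)² + (y − 140.1)² = 118.61²; (x − 83.4)² + (y − 81.9)² = 49.19²; (x − 183.8)² + (y − 138.4)² = 155.06².
Subtracting the Station 0 equation from the Station 1 and Station 2 equations removes the quadratic terms:
-122.0 x − 116.4 y = -15167.52
78.8 x − 3.4 y = 2482.36
Solving the 2×2 system: x ≈ 35.5, y ≈ 93.1 km.

(35.5, 93.1)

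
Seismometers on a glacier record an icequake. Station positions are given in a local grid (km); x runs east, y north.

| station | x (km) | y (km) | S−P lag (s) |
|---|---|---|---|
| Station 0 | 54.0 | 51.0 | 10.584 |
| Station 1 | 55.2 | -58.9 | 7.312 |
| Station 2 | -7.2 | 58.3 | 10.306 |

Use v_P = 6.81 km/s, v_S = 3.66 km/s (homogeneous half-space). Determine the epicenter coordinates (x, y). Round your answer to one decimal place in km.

(11.4, -21.1)

Distance from S−P lag: d = Δt · v_P v_S / (v_P − v_S) = Δt · (6.81·3.66)/(6.81−3.66) ≈ 7.9126·Δt.
So d_Station 0 = 83.75, d_Station 1 = 57.86, d_Station 2 = 81.55 km.
Circle about each station: (x − 54.0)² + (y − 51.0)² = 83.75²; (x − 55.2)² + (y + 58.9)² = 57.86²; (x + 7.2)² + (y − 58.3)² = 81.55².
Subtracting the Station 0 equation from the Station 1 and Station 2 equations removes the quadratic terms:
2.4 x − 219.8 y = 4665.53
-122.4 x + 14.6 y = -1702.61
Solving the 2×2 system: x ≈ 11.4, y ≈ -21.1 km.
Check against Station 0 (with the unrounded x, y): √((x − 54.0)²+(y − 51.0)²) = 83.75 ≈ 83.75 km. ✓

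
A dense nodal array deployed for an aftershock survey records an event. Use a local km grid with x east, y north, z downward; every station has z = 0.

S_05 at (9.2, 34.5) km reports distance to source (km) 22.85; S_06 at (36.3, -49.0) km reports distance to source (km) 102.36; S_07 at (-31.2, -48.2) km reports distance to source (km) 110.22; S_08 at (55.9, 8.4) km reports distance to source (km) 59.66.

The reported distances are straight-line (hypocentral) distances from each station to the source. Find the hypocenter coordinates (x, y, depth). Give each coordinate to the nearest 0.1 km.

Each station gives a sphere (x−x_i)² + (y−y_i)² + z² = d_i² (stations at z=0).
Subtracting the S_05 sphere from S_06 and S_07: z² cancels, leaving linear equations in x and y:
54.2 x − 167.0 y = -7511.65
-80.8 x − 165.4 y = -9604.54
Solving: x ≈ 16.098, y ≈ 50.205 km (keep extra digits for the depth step; rounded: 16.1, 50.2).
Then from the S_05 sphere: z² = 22.85² − (x − 9.2)² − (y − 34.5)² with x = 16.098, y = 50.205, so z ≈ 15.096 ≈ 15.1 km.

x ≈ 16.1 km, y ≈ 50.2 km, depth ≈ 15.1 km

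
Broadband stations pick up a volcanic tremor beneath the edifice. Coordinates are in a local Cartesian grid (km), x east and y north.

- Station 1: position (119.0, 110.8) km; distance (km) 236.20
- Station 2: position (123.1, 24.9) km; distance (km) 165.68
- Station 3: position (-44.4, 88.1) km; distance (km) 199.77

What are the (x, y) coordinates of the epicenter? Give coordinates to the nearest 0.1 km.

x ≈ 16.7 km, y ≈ -102.1 km

Circle about each station: (x − 119.0)² + (y − 110.8)² = 236.20²; (x − 123.1)² + (y − 24.9)² = 165.68²; (x + 44.4)² + (y − 88.1)² = 199.77².
Subtracting the Station 1 equation from the Station 2 and Station 3 equations removes the quadratic terms:
8.2 x − 171.8 y = 17676.56
-326.8 x − 45.4 y = -822.28
Solving the 2×2 system: x ≈ 16.7, y ≈ -102.1 km.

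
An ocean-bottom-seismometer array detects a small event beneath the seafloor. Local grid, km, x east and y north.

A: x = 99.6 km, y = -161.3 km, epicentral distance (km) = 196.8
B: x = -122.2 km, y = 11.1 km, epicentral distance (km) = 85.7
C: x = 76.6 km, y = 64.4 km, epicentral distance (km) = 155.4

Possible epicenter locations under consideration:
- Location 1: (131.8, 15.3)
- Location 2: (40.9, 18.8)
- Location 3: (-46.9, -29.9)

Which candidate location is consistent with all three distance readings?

Location 3

For each candidate, compare |candidate − station| to the reported distance:
Location 1: residuals A 17.3, B 168.3, C 81.5 → max 168.3 km
Location 2: residuals A 7.4, B 77.6, C 97.5 → max 97.5 km
Location 3: residuals A 0.0, B 0.0, C 0.0 → max 0.0 km
Only Location 3 has all residuals ≈ 0.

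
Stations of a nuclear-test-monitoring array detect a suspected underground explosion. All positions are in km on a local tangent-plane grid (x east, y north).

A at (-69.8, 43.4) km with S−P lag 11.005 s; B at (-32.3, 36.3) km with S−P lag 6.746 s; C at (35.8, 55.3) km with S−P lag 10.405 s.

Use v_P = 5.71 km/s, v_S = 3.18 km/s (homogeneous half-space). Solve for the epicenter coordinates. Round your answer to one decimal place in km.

-7.7 km east, -5.4 km north

Distance from S−P lag: d = Δt · v_P v_S / (v_P − v_S) = Δt · (5.71·3.18)/(5.71−3.18) ≈ 7.1770·Δt.
So d_A = 78.98, d_B = 48.42, d_C = 74.68 km.
Circle about each station: (x + 69.8)² + (y − 43.4)² = 78.98²; (x + 32.3)² + (y − 36.3)² = 48.42²; (x − 35.8)² + (y − 55.3)² = 74.68².
Subtracting the A equation from the B and C equations removes the quadratic terms:
75.0 x − 14.2 y = -501.28
211.2 x + 23.8 y = -1755.13
Solving the 2×2 system: x ≈ -7.7, y ≈ -5.4 km.
Check against A (with the unrounded x, y): √((x + 69.8)²+(y − 43.4)²) = 78.97 ≈ 78.98 km. ✓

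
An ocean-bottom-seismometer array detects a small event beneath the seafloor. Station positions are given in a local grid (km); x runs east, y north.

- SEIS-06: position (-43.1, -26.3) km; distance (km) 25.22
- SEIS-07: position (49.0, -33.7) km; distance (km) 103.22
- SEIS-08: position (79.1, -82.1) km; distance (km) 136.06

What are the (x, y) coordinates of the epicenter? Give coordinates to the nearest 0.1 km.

Circle about each station: (x + 43.1)² + (y + 26.3)² = 25.22²; (x − 49.0)² + (y + 33.7)² = 103.22²; (x − 79.1)² + (y + 82.1)² = 136.06².
Subtracting the SEIS-06 equation from the SEIS-07 and SEIS-08 equations removes the quadratic terms:
184.2 x − 14.8 y = -9030.93
244.4 x − 111.6 y = -7428.36
Solving the 2×2 system: x ≈ -53.0, y ≈ -49.5 km.
Check against SEIS-06 (with the unrounded x, y): √((x + 43.1)²+(y + 26.3)²) = 25.25 ≈ 25.22 km. ✓

x ≈ -53.0 km, y ≈ -49.5 km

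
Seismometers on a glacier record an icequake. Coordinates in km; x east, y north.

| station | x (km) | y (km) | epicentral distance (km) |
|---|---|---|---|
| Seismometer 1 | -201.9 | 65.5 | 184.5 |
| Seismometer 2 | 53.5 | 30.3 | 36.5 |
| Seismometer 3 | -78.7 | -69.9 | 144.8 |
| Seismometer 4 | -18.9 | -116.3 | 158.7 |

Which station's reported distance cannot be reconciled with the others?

Solve using three stations at a time. Using Seismometer 2, Seismometer 3, Seismometer 4 (subtract circle equations pairwise → linear system) gives (x, y) ≈ (17.8, 38.1).
Distances from that point to each station vs reported:
  Seismometer 1: calculated 221.4 vs reported 184.5 → residual 36.9 km
  Seismometer 2: calculated 36.6 vs reported 36.5 → residual 0.1 km
  Seismometer 3: calculated 144.8 vs reported 144.8 → residual 0.0 km
  Seismometer 4: calculated 158.7 vs reported 158.7 → residual 0.0 km
Seismometer 2, Seismometer 3, Seismometer 4 are mutually consistent (residuals ≈ 0); Seismometer 1 is off by 36.9 km.

Seismometer 1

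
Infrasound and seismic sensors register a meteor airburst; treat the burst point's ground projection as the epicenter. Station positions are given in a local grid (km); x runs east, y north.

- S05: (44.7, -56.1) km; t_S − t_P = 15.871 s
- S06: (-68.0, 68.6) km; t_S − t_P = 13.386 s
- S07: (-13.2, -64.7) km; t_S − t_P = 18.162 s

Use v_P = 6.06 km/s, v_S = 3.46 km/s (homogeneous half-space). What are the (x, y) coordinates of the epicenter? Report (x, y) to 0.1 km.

Distance from S−P lag: d = Δt · v_P v_S / (v_P − v_S) = Δt · (6.06·3.46)/(6.06−3.46) ≈ 8.0645·Δt.
So d_S05 = 127.99, d_S06 = 107.95, d_S07 = 146.47 km.
Circle about each station: (x − 44.7)² + (y + 56.1)² = 127.99²; (x + 68.0)² + (y − 68.6)² = 107.95²; (x + 13.2)² + (y + 64.7)² = 146.47².
Subtracting the S05 equation from the S06 and S07 equations removes the quadratic terms:
-225.4 x + 249.4 y = 8912.90
-115.8 x − 17.2 y = -5856.99
Solving the 2×2 system: x ≈ 39.9, y ≈ 71.8 km.

x ≈ 39.9 km, y ≈ 71.8 km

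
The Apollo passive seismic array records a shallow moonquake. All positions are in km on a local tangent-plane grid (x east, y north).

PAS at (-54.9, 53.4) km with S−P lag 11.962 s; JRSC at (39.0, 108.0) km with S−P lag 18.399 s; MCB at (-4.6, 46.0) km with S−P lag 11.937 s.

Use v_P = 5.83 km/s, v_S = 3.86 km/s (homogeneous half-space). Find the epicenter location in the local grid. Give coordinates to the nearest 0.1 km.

Distance from S−P lag: d = Δt · v_P v_S / (v_P − v_S) = Δt · (5.83·3.86)/(5.83−3.86) ≈ 11.4232·Δt.
So d_PAS = 136.64, d_JRSC = 210.18, d_MCB = 136.36 km.
Circle about each station: (x + 54.9)² + (y − 53.4)² = 136.64²; (x − 39.0)² + (y − 108.0)² = 210.18²; (x + 4.6)² + (y − 46.0)² = 136.36².
Subtracting the PAS equation from the JRSC and MCB equations removes the quadratic terms:
187.8 x + 109.2 y = -18185.71
100.6 x − 14.8 y = -3651.97
Solving the 2×2 system: x ≈ -48.5, y ≈ -83.1 km.

-48.5 km east, -83.1 km north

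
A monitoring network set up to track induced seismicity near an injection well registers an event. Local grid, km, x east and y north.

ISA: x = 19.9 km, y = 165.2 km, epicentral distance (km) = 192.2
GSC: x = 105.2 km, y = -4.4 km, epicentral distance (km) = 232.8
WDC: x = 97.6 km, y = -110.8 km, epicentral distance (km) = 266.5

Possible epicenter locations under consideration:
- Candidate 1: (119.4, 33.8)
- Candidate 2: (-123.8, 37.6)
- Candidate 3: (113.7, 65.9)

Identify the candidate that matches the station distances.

For each candidate, compare |candidate − station| to the reported distance:
Candidate 1: residuals ISA 27.4, GSC 192.0, WDC 120.3 → max 192.0 km
Candidate 2: residuals ISA 0.0, GSC 0.0, WDC 0.0 → max 0.0 km
Candidate 3: residuals ISA 55.6, GSC 162.0, WDC 89.1 → max 162.0 km
Only Candidate 2 has all residuals ≈ 0.

Candidate 2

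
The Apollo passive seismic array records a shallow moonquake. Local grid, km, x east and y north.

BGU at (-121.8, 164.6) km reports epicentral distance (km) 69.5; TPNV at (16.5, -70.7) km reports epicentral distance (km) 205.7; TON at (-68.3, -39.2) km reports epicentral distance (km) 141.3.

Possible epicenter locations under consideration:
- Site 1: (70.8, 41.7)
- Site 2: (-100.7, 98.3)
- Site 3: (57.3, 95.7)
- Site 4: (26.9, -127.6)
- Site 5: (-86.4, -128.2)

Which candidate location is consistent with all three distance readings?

Site 2

For each candidate, compare |candidate − station| to the reported distance:
Site 1: residuals BGU 159.0, TPNV 80.9, TON 19.6 → max 159.0 km
Site 2: residuals BGU 0.1, TPNV 0.0, TON 0.0 → max 0.1 km
Site 3: residuals BGU 122.4, TPNV 34.4, TON 43.0 → max 122.4 km
Site 4: residuals BGU 258.4, TPNV 147.9, TON 11.4 → max 258.4 km
Site 5: residuals BGU 225.4, TPNV 87.8, TON 50.5 → max 225.4 km
Only Site 2 has all residuals ≈ 0.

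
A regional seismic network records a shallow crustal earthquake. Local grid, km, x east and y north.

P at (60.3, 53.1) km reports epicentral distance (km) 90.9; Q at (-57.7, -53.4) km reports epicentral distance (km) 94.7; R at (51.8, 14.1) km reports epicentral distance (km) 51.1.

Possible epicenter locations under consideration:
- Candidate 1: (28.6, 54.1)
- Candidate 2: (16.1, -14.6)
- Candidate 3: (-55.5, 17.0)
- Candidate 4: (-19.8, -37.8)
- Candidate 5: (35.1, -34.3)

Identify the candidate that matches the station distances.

For each candidate, compare |candidate − station| to the reported distance:
Candidate 1: residuals P 59.2, Q 43.2, R 4.9 → max 59.2 km
Candidate 2: residuals P 10.0, Q 11.3, R 5.3 → max 11.3 km
Candidate 3: residuals P 30.4, Q 24.3, R 56.2 → max 56.2 km
Candidate 4: residuals P 30.3, Q 53.7, R 37.3 → max 53.7 km
Candidate 5: residuals P 0.1, Q 0.0, R 0.1 → max 0.1 km
Only Candidate 5 has all residuals ≈ 0.

Candidate 5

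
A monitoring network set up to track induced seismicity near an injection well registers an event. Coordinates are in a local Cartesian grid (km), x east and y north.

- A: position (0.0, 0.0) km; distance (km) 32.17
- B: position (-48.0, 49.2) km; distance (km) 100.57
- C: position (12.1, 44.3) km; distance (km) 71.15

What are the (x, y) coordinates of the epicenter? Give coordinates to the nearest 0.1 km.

Circle about each station: x² + y² = 32.17²; (x + 48.0)² + (y − 49.2)² = 100.57²; (x − 12.1)² + (y − 44.3)² = 71.15².
Subtracting pairs of circle equations eliminates x²+y² and gives linear equations (the radical axes):
-96.0 x + 98.4 y = -4354.78
24.2 x + 88.6 y = -1918.51
Solving the 2×2 system: x ≈ 18.1, y ≈ -26.6 km.

(18.1, -26.6)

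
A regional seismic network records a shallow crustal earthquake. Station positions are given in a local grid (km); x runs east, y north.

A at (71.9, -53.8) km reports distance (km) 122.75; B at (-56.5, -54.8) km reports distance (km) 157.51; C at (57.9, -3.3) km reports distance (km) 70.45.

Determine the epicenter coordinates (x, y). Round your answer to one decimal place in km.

Circle about each station: (x − 71.9)² + (y + 53.8)² = 122.75²; (x + 56.5)² + (y + 54.8)² = 157.51²; (x − 57.9)² + (y + 3.3)² = 70.45².
Subtracting the A equation from the B and C equations removes the quadratic terms:
-256.8 x − 2.0 y = -11610.60
-28.0 x + 101.0 y = 5403.61
Solving the 2×2 system: x ≈ 44.7, y ≈ 65.9 km.

x ≈ 44.7 km, y ≈ 65.9 km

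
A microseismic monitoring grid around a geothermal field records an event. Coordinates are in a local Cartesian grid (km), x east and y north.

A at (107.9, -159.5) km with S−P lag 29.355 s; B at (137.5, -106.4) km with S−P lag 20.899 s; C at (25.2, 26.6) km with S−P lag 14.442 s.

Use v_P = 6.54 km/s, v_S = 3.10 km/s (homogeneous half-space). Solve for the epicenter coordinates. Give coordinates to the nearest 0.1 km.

109.3 km east, 13.5 km north

Distance from S−P lag: d = Δt · v_P v_S / (v_P − v_S) = Δt · (6.54·3.10)/(6.54−3.10) ≈ 5.8936·Δt.
So d_A = 173.01, d_B = 123.17, d_C = 85.12 km.
Circle about each station: (x − 107.9)² + (y + 159.5)² = 173.01²; (x − 137.5)² + (y + 106.4)² = 123.17²; (x − 25.2)² + (y − 26.6)² = 85.12².
Subtracting the A equation from the B and C equations removes the quadratic terms:
59.2 x + 106.2 y = 7906.16
-165.4 x + 372.2 y = -13053.01
Solving the 2×2 system: x ≈ 109.3, y ≈ 13.5 km.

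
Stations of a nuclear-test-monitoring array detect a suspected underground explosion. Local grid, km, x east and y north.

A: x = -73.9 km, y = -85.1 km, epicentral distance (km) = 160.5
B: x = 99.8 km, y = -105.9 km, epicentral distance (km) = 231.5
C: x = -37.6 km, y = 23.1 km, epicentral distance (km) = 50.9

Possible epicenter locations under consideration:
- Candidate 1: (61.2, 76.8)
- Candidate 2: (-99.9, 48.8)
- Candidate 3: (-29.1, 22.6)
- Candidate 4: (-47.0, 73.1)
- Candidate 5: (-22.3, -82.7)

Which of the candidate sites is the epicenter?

Candidate 4

For each candidate, compare |candidate − station| to the reported distance:
Candidate 1: residuals A 50.4, B 44.8, C 61.6 → max 61.6 km
Candidate 2: residuals A 24.1, B 21.1, C 16.5 → max 24.1 km
Candidate 3: residuals A 43.9, B 49.5, C 42.4 → max 49.5 km
Candidate 4: residuals A 0.0, B 0.0, C 0.0 → max 0.0 km
Candidate 5: residuals A 108.8, B 107.2, C 56.0 → max 108.8 km
Only Candidate 4 has all residuals ≈ 0.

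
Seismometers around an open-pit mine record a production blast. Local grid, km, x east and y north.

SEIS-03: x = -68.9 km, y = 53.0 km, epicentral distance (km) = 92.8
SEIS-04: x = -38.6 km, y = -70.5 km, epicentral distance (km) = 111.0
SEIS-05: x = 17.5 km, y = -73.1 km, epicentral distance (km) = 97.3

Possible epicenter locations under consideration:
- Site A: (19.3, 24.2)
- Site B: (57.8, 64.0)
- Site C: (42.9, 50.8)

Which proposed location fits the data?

For each candidate, compare |candidate − station| to the reported distance:
Site A: residuals SEIS-03 0.0, SEIS-04 0.0, SEIS-05 0.0 → max 0.0 km
Site B: residuals SEIS-03 34.4, SEIS-04 54.5, SEIS-05 45.6 → max 54.5 km
Site C: residuals SEIS-03 19.0, SEIS-04 35.1, SEIS-05 29.2 → max 35.1 km
Only Site A has all residuals ≈ 0.

Site A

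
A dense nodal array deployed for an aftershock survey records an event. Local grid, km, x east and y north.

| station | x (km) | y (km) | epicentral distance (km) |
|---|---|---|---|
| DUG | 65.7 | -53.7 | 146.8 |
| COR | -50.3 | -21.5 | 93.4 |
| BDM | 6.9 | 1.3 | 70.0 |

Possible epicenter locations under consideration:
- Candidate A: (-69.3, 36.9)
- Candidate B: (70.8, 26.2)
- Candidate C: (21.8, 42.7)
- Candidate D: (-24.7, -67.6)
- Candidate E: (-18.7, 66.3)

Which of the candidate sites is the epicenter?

Candidate E

For each candidate, compare |candidate − station| to the reported distance:
Candidate A: residuals DUG 15.8, COR 32.0, BDM 14.1 → max 32.0 km
Candidate B: residuals DUG 66.7, COR 36.8, BDM 1.4 → max 66.7 km
Candidate C: residuals DUG 40.9, COR 3.1, BDM 26.0 → max 40.9 km
Candidate D: residuals DUG 55.3, COR 40.7, BDM 5.8 → max 55.3 km
Candidate E: residuals DUG 0.1, COR 0.1, BDM 0.1 → max 0.1 km
Only Candidate E has all residuals ≈ 0.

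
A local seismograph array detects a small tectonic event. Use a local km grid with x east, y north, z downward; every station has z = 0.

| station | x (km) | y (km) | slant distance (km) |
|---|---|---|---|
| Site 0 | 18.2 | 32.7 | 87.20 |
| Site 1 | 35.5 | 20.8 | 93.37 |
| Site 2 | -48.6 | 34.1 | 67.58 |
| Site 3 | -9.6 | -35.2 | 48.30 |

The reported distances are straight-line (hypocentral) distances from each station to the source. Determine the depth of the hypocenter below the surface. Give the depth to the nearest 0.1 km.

depth ≈ 36.0 km

Each station gives a sphere (x−x_i)² + (y−y_i)² + z² = d_i² (stations at z=0).
Subtracting the Site 0 sphere from Site 1 and Site 2: z² cancels, leaving linear equations in x and y:
34.6 x − 23.8 y = -821.76
-133.6 x + 2.8 y = 5161.02
Solving: x ≈ -39.098, y ≈ -22.312 km (keep extra digits for the depth step; rounded: -39.1, -22.3).
Then from the Site 0 sphere: z² = 87.20² − (x − 18.2)² − (y − 32.7)² with x = -39.098, y = -22.312, so z ≈ 35.979 ≈ 36.0 km.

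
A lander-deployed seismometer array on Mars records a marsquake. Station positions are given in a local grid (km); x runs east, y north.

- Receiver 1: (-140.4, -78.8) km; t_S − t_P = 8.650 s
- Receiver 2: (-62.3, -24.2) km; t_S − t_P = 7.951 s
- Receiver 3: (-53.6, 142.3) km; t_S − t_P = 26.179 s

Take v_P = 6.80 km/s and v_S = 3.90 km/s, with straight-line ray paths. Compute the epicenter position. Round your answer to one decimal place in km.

-63.4 km east, -96.9 km north

Distance from S−P lag: d = Δt · v_P v_S / (v_P − v_S) = Δt · (6.80·3.90)/(6.80−3.90) ≈ 9.1448·Δt.
So d_Receiver 1 = 79.10, d_Receiver 2 = 72.71, d_Receiver 3 = 239.40 km.
Circle about each station: (x + 140.4)² + (y + 78.8)² = 79.10²; (x + 62.3)² + (y + 24.2)² = 72.71²; (x + 53.6)² + (y − 142.3)² = 239.40².
Subtracting the Receiver 1 equation from the Receiver 2 and Receiver 3 equations removes the quadratic terms:
156.2 x + 109.2 y = -20484.60
173.6 x + 442.2 y = -53854.90
Solving the 2×2 system: x ≈ -63.4, y ≈ -96.9 km.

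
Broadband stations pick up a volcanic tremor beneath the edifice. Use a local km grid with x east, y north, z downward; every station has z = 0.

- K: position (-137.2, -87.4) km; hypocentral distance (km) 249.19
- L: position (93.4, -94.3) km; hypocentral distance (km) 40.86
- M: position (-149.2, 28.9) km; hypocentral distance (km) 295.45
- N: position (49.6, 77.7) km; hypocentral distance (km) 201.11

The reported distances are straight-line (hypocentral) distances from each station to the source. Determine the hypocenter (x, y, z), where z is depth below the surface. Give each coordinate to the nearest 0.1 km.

(108.5, -111.6, 33.8)

Each station gives a sphere (x−x_i)² + (y−y_i)² + z² = d_i² (stations at z=0).
Subtracting the K sphere from L and M: z² cancels, leaving linear equations in x and y:
461.2 x − 13.8 y = 51579.57
-24.0 x + 232.6 y = -28561.80
Solving: x ≈ 108.498, y ≈ -111.599 km (keep extra digits for the depth step; rounded: 108.5, -111.6).
Then from the K sphere: z² = 249.19² − (x + 137.2)² − (y + 87.4)² with x = 108.498, y = -111.599, so z ≈ 33.802 ≈ 33.8 km.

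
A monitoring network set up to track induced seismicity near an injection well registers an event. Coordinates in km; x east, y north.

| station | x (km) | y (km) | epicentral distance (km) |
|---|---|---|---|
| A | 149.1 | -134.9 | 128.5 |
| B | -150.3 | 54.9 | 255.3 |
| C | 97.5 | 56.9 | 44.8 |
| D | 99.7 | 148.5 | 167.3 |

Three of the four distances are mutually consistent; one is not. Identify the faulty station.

Solve using three stations at a time. Using A, B, D (subtract circle equations pairwise → linear system) gives (x, y) ≈ (94.2, -18.7).
Distances from that point to each station vs reported:
  A: calculated 128.5 vs reported 128.5 → residual 0.0 km
  B: calculated 255.3 vs reported 255.3 → residual 0.0 km
  C: calculated 75.7 vs reported 44.8 → residual 30.9 km
  D: calculated 167.3 vs reported 167.3 → residual 0.0 km
A, B, D are mutually consistent (residuals ≈ 0); C is off by 30.9 km.

C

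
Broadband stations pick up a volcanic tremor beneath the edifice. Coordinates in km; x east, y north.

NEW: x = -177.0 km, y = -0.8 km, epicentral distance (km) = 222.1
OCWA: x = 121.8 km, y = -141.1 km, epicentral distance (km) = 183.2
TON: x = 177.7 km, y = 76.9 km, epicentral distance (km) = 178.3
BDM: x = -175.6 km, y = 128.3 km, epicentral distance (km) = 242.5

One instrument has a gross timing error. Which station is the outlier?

Solve using three stations at a time. Using NEW, OCWA, BDM (subtract circle equations pairwise → linear system) gives (x, y) ≈ (43.7, 24.7).
Distances from that point to each station vs reported:
  NEW: calculated 222.1 vs reported 222.1 → residual 0.0 km
  OCWA: calculated 183.2 vs reported 183.2 → residual 0.0 km
  TON: calculated 143.8 vs reported 178.3 → residual 34.5 km
  BDM: calculated 242.5 vs reported 242.5 → residual 0.0 km
NEW, OCWA, BDM are mutually consistent (residuals ≈ 0); TON is off by 34.5 km.

TON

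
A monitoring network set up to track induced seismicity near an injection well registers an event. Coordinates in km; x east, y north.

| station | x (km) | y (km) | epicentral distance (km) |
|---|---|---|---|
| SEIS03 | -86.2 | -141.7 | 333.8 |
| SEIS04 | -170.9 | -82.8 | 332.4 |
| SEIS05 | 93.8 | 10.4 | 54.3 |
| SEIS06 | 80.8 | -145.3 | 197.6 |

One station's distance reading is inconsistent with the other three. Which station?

Solve using three stations at a time. Using SEIS04, SEIS05, SEIS06 (subtract circle equations pairwise → linear system) gives (x, y) ≈ (136.2, 44.4).
Distances from that point to each station vs reported:
  SEIS03: calculated 290.0 vs reported 333.8 → residual 43.8 km
  SEIS04: calculated 332.4 vs reported 332.4 → residual 0.0 km
  SEIS05: calculated 54.4 vs reported 54.3 → residual 0.1 km
  SEIS06: calculated 197.6 vs reported 197.6 → residual 0.0 km
SEIS04, SEIS05, SEIS06 are mutually consistent (residuals ≈ 0); SEIS03 is off by 43.8 km.

SEIS03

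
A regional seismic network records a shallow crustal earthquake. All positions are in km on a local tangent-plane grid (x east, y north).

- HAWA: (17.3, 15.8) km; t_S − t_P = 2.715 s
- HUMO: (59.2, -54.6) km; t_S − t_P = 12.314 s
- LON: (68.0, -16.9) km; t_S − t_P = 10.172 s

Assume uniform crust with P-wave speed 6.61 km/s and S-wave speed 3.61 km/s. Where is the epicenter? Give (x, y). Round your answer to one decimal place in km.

Distance from S−P lag: d = Δt · v_P v_S / (v_P − v_S) = Δt · (6.61·3.61)/(6.61−3.61) ≈ 7.9540·Δt.
So d_HAWA = 21.60, d_HUMO = 97.95, d_LON = 80.91 km.
Circle about each station: (x − 17.3)² + (y − 15.8)² = 21.60²; (x − 59.2)² + (y + 54.6)² = 97.95²; (x − 68.0)² + (y + 16.9)² = 80.91².
Subtracting the HAWA equation from the HUMO and LON equations removes the quadratic terms:
83.8 x − 140.8 y = -3190.77
101.4 x − 65.4 y = -1719.19
Solving the 2×2 system: x ≈ -3.8, y ≈ 20.4 km.
Check against HAWA (with the unrounded x, y): √((x − 17.3)²+(y − 15.8)²) = 21.59 ≈ 21.60 km. ✓

x ≈ -3.8 km, y ≈ 20.4 km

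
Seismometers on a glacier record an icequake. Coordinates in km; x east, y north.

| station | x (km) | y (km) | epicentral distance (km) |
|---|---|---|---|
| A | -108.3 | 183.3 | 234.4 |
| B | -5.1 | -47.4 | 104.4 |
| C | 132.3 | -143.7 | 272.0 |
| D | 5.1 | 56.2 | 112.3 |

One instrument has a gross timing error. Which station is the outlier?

A

Solve using three stations at a time. Using B, C, D (subtract circle equations pairwise → linear system) gives (x, y) ≈ (-95.1, 5.5).
Distances from that point to each station vs reported:
  A: calculated 178.3 vs reported 234.4 → residual 56.1 km
  B: calculated 104.4 vs reported 104.4 → residual 0.0 km
  C: calculated 272.0 vs reported 272.0 → residual 0.0 km
  D: calculated 112.3 vs reported 112.3 → residual 0.0 km
B, C, D are mutually consistent (residuals ≈ 0); A is off by 56.1 km.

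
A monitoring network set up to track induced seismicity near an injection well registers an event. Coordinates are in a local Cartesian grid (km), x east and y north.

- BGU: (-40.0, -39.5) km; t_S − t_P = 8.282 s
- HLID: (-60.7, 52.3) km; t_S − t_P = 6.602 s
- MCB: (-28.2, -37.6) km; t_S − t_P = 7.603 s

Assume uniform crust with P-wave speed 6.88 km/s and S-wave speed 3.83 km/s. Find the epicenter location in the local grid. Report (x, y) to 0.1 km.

-10.3 km east, 25.6 km north

Distance from S−P lag: d = Δt · v_P v_S / (v_P − v_S) = Δt · (6.88·3.83)/(6.88−3.83) ≈ 8.6395·Δt.
So d_BGU = 71.55, d_HLID = 57.04, d_MCB = 65.69 km.
Circle about each station: (x + 40.0)² + (y + 39.5)² = 71.55²; (x + 60.7)² + (y − 52.3)² = 57.04²; (x + 28.2)² + (y + 37.6)² = 65.69².
Subtracting the BGU equation from the HLID and MCB equations removes the quadratic terms:
-41.4 x + 183.6 y = 5125.37
23.6 x + 3.8 y = -147.02
Solving the 2×2 system: x ≈ -10.3, y ≈ 25.6 km.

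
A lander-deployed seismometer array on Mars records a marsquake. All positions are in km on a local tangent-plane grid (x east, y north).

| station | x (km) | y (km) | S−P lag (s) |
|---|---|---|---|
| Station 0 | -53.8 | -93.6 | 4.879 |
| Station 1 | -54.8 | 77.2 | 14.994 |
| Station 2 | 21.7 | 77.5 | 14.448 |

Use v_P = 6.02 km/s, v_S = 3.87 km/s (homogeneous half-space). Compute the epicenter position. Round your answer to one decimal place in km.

x ≈ -3.6 km, y ≈ -77.0 km

Distance from S−P lag: d = Δt · v_P v_S / (v_P − v_S) = Δt · (6.02·3.87)/(6.02−3.87) ≈ 10.8360·Δt.
So d_Station 0 = 52.87, d_Station 1 = 162.47, d_Station 2 = 156.56 km.
Circle about each station: (x + 53.8)² + (y + 93.6)² = 52.87²; (x + 54.8)² + (y − 77.2)² = 162.47²; (x − 21.7)² + (y − 77.5)² = 156.56².
Subtracting pairs of circle equations eliminates x²+y² and gives linear equations (the radical axes):
-2.0 x + 341.6 y = -26293.78
151.0 x + 342.2 y = -26894.06
Solving the 2×2 system: x ≈ -3.6, y ≈ -77.0 km.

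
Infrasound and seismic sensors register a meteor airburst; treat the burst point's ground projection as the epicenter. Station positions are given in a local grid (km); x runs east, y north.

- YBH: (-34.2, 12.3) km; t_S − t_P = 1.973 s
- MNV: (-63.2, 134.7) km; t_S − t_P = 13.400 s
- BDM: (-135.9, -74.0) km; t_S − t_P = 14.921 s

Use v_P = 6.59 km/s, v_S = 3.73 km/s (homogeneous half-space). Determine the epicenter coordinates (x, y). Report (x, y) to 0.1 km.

Distance from S−P lag: d = Δt · v_P v_S / (v_P − v_S) = Δt · (6.59·3.73)/(6.59−3.73) ≈ 8.5947·Δt.
So d_YBH = 16.96, d_MNV = 115.17, d_BDM = 128.24 km.
Circle about each station: (x + 34.2)² + (y − 12.3)² = 16.96²; (x + 63.2)² + (y − 134.7)² = 115.17²; (x + 135.9)² + (y + 74.0)² = 128.24².
Subtracting pairs of circle equations eliminates x²+y² and gives linear equations (the radical axes):
-58.0 x + 244.8 y = 7840.91
-203.4 x − 172.6 y = 6466.02
Solving the 2×2 system: x ≈ -49.1, y ≈ 20.4 km.
Check against YBH (with the unrounded x, y): √((x + 34.2)²+(y − 12.3)²) = 16.96 ≈ 16.96 km. ✓

-49.1 km east, 20.4 km north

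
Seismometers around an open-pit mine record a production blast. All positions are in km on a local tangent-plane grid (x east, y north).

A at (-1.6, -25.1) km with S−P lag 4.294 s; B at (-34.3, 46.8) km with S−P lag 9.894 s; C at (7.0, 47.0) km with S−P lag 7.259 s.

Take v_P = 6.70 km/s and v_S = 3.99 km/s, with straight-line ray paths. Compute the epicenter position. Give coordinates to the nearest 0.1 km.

x ≈ 39.9 km, y ≈ -16.6 km

Distance from S−P lag: d = Δt · v_P v_S / (v_P − v_S) = Δt · (6.70·3.99)/(6.70−3.99) ≈ 9.8646·Δt.
So d_A = 42.36, d_B = 97.60, d_C = 71.61 km.
Circle about each station: (x + 1.6)² + (y + 25.1)² = 42.36²; (x + 34.3)² + (y − 46.8)² = 97.60²; (x − 7.0)² + (y − 47.0)² = 71.61².
Subtracting the A equation from the B and C equations removes the quadratic terms:
-65.4 x + 143.8 y = -4997.23
17.2 x + 144.2 y = -1708.19
Solving the 2×2 system: x ≈ 39.9, y ≈ -16.6 km.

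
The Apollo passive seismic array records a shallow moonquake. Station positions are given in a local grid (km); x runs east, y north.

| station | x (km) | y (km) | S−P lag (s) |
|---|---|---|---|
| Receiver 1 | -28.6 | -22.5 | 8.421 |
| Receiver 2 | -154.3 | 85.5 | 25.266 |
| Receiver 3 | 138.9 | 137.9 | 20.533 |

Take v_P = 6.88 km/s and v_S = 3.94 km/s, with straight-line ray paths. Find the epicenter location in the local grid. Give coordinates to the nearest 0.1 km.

x ≈ 48.8 km, y ≈ -28.6 km

Distance from S−P lag: d = Δt · v_P v_S / (v_P − v_S) = Δt · (6.88·3.94)/(6.88−3.94) ≈ 9.2201·Δt.
So d_Receiver 1 = 77.64, d_Receiver 2 = 232.96, d_Receiver 3 = 189.32 km.
Circle about each station: (x + 28.6)² + (y + 22.5)² = 77.64²; (x + 154.3)² + (y − 85.5)² = 232.96²; (x − 138.9)² + (y − 137.9)² = 189.32².
Subtracting the Receiver 1 equation from the Receiver 2 and Receiver 3 equations removes the quadratic terms:
-251.4 x + 216.0 y = -18447.86
335.0 x + 320.8 y = 7171.32
Solving the 2×2 system: x ≈ 48.8, y ≈ -28.6 km.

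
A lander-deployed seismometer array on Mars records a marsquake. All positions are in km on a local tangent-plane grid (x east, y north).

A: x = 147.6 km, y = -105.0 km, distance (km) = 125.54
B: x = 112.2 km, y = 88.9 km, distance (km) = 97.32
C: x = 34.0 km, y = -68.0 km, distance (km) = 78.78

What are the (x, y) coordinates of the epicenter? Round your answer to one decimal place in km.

Circle about each station: (x − 147.6)² + (y + 105.0)² = 125.54²; (x − 112.2)² + (y − 88.9)² = 97.32²; (x − 34.0)² + (y + 68.0)² = 78.78².
Subtracting the A equation from the B and C equations removes the quadratic terms:
-70.8 x + 387.8 y = -6029.60
-227.2 x + 74.0 y = -17476.76
Solving the 2×2 system: x ≈ 76.4, y ≈ -1.6 km.

x ≈ 76.4 km, y ≈ -1.6 km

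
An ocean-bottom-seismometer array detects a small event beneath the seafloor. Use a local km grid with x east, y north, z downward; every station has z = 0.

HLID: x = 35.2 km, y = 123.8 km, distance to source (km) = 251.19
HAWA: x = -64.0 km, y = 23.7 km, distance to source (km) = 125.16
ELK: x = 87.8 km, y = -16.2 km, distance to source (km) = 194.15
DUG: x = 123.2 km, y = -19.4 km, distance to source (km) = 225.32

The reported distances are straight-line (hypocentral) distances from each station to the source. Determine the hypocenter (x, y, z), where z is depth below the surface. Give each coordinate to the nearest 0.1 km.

x ≈ -85.9 km, y ≈ -92.3 km, depth ≈ 41.6 km

Each station gives a sphere (x−x_i)² + (y−y_i)² + z² = d_i² (stations at z=0).
Subtracting the HLID sphere from HAWA and ELK: z² cancels, leaving linear equations in x and y:
-198.4 x − 200.2 y = 35523.60
105.2 x − 280.0 y = 16807.99
Solving: x ≈ -85.908, y ≈ -92.305 km (keep extra digits for the depth step; rounded: -85.9, -92.3).
Then from the HLID sphere: z² = 251.19² − (x − 35.2)² − (y − 123.8)² with x = -85.908, y = -92.305, so z ≈ 41.568 ≈ 41.6 km.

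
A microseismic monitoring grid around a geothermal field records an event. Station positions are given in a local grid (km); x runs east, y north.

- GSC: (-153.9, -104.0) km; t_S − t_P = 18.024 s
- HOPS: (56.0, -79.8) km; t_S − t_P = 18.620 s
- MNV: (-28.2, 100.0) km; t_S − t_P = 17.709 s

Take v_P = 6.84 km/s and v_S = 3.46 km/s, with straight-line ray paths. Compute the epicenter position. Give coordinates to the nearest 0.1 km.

-59.8 km east, -19.9 km north

Distance from S−P lag: d = Δt · v_P v_S / (v_P − v_S) = Δt · (6.84·3.46)/(6.84−3.46) ≈ 7.0019·Δt.
So d_GSC = 126.20, d_HOPS = 130.38, d_MNV = 124.00 km.
Circle about each station: (x + 153.9)² + (y + 104.0)² = 126.20²; (x − 56.0)² + (y + 79.8)² = 130.38²; (x + 28.2)² + (y − 100.0)² = 124.00².
Subtracting the GSC equation from the HOPS and MNV equations removes the quadratic terms:
419.8 x + 48.4 y = -26069.67
251.4 x + 408.0 y = -23155.53
Solving the 2×2 system: x ≈ -59.8, y ≈ -19.9 km.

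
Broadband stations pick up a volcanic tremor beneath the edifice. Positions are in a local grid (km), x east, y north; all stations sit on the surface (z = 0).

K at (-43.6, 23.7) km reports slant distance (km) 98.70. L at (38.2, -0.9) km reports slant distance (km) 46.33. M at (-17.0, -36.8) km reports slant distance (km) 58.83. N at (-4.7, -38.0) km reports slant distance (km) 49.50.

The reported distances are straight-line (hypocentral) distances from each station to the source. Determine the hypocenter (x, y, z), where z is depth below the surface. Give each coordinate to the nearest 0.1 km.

Each station gives a sphere (x−x_i)² + (y−y_i)² + z² = d_i² (stations at z=0).
Subtracting the K sphere from L and M: z² cancels, leaving linear equations in x and y:
163.6 x − 49.2 y = 6592.62
53.2 x − 121.0 y = 5461.31
Solving: x ≈ 30.796, y ≈ -31.595 km (keep extra digits for the depth step; rounded: 30.8, -31.6).
Then from the K sphere: z² = 98.70² − (x + 43.6)² − (y − 23.7)² with x = 30.796, y = -31.595, so z ≈ 33.903 ≈ 33.9 km.

(30.8, -31.6, 33.9)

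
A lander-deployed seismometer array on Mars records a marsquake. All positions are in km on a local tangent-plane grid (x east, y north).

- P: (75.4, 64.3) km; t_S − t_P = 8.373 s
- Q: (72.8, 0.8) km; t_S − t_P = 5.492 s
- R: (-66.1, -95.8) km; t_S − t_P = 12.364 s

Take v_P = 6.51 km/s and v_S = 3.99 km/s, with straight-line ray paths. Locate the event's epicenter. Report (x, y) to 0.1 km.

x ≈ 16.2 km, y ≈ 1.5 km

Distance from S−P lag: d = Δt · v_P v_S / (v_P − v_S) = Δt · (6.51·3.99)/(6.51−3.99) ≈ 10.3075·Δt.
So d_P = 86.30, d_Q = 56.61, d_R = 127.44 km.
Circle about each station: (x − 75.4)² + (y − 64.3)² = 86.30²; (x − 72.8)² + (y − 0.8)² = 56.61²; (x + 66.1)² + (y + 95.8)² = 127.44².
Subtracting pairs of circle equations eliminates x²+y² and gives linear equations (the radical axes):
-5.2 x − 127.0 y = -276.17
-283.0 x − 320.2 y = -5066.06
Solving the 2×2 system: x ≈ 16.2, y ≈ 1.5 km.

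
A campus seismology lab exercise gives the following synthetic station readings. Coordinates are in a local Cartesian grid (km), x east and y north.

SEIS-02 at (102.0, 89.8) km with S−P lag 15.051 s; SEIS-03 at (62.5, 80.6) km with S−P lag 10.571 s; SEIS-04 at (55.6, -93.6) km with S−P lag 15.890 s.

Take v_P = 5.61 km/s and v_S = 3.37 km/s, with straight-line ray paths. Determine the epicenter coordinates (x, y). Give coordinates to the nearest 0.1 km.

x ≈ -7.2 km, y ≈ 24.9 km

Distance from S−P lag: d = Δt · v_P v_S / (v_P − v_S) = Δt · (5.61·3.37)/(5.61−3.37) ≈ 8.4400·Δt.
So d_SEIS-02 = 127.03, d_SEIS-03 = 89.22, d_SEIS-04 = 134.11 km.
Circle about each station: (x − 102.0)² + (y − 89.8)² = 127.03²; (x − 62.5)² + (y − 80.6)² = 89.22²; (x − 55.6)² + (y + 93.6)² = 134.11².
Subtracting the SEIS-02 equation from the SEIS-03 and SEIS-04 equations removes the quadratic terms:
-79.0 x − 18.4 y = 110.98
-92.8 x − 366.8 y = -8464.59
Solving the 2×2 system: x ≈ -7.2, y ≈ 24.9 km.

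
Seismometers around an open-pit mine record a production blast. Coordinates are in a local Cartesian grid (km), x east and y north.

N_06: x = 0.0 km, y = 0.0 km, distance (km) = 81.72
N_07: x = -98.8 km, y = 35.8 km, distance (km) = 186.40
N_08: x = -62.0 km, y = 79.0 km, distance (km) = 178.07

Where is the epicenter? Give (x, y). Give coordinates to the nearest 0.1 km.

72.5 km east, -37.7 km north

Circle about each station: x² + y² = 81.72²; (x + 98.8)² + (y − 35.8)² = 186.40²; (x + 62.0)² + (y − 79.0)² = 178.07².
Subtracting the N_06 equation from the N_07 and N_08 equations removes the quadratic terms:
-197.6 x + 71.6 y = -17023.72
-124.0 x + 158.0 y = -14945.77
Solving the 2×2 system: x ≈ 72.5, y ≈ -37.7 km.
Check against N_06 (with the unrounded x, y): √(x²+y²) = 81.71 ≈ 81.72 km. ✓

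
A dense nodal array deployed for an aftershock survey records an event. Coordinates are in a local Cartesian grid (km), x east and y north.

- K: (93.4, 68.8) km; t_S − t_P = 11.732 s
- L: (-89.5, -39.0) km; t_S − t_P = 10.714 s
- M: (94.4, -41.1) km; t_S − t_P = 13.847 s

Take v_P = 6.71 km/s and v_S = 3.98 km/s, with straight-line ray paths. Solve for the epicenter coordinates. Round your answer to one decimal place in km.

Distance from S−P lag: d = Δt · v_P v_S / (v_P − v_S) = Δt · (6.71·3.98)/(6.71−3.98) ≈ 9.7823·Δt.
So d_K = 114.77, d_L = 104.81, d_M = 135.46 km.
Circle about each station: (x − 93.4)² + (y − 68.8)² = 114.77²; (x + 89.5)² + (y + 39.0)² = 104.81²; (x − 94.4)² + (y + 41.1)² = 135.46².
Subtracting pairs of circle equations eliminates x²+y² and gives linear equations (the radical axes):
-365.8 x − 215.6 y = -1738.73
2.0 x − 219.8 y = -8033.69
Solving the 2×2 system: x ≈ -16.7, y ≈ 36.4 km.
Check against K (with the unrounded x, y): √((x − 93.4)²+(y − 68.8)²) = 114.77 ≈ 114.77 km. ✓

-16.7 km east, 36.4 km north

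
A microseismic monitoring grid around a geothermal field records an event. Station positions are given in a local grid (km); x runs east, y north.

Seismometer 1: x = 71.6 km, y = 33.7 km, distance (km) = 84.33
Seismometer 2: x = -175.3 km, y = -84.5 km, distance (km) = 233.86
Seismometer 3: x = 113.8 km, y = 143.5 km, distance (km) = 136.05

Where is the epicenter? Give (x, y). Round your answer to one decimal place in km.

x ≈ -2.8 km, y ≈ 73.4 km

Circle about each station: (x − 71.6)² + (y − 33.7)² = 84.33²; (x + 175.3)² + (y + 84.5)² = 233.86²; (x − 113.8)² + (y − 143.5)² = 136.05².
Subtracting pairs of circle equations eliminates x²+y² and gives linear equations (the radical axes):
-493.8 x − 236.4 y = -15970.86
84.4 x + 219.6 y = 15882.39
Solving the 2×2 system: x ≈ -2.8, y ≈ 73.4 km.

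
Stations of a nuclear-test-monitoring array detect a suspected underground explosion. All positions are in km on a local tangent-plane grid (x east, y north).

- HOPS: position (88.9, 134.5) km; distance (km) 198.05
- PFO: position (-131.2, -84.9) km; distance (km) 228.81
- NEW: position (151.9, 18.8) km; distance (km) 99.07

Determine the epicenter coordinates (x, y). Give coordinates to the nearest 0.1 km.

96.6 km east, -63.4 km north

Circle about each station: (x − 88.9)² + (y − 134.5)² = 198.05²; (x + 131.2)² + (y + 84.9)² = 228.81²; (x − 151.9)² + (y − 18.8)² = 99.07².
Subtracting the HOPS equation from the PFO and NEW equations removes the quadratic terms:
-440.2 x − 438.8 y = -14702.22
126.0 x − 231.4 y = 26842.53
Solving the 2×2 system: x ≈ 96.6, y ≈ -63.4 km.
Check against HOPS (with the unrounded x, y): √((x − 88.9)²+(y − 134.5)²) = 198.05 ≈ 198.05 km. ✓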